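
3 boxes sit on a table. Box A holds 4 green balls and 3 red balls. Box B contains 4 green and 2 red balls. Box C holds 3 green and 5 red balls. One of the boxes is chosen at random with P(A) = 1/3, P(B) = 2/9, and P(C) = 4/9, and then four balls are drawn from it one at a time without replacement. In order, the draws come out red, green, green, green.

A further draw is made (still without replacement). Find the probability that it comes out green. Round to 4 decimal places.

Under each hypothesis, the probability of the observed sequence is: P(data | box A) = (3/7)(4/6)(3/5)(2/4) = 3/35; P(data | box B) = (2/6)(4/5)(3/4)(2/3) = 2/15; P(data | box C) = (5/8)(3/7)(2/6)(1/5) = 1/56.
Multiplying each by its prior: 1/3 · 3/35 = 1/35, 2/9 · 2/15 = 4/135, 4/9 · 1/56 = 1/126; these sum to 25/378.
Normalising, the posterior is P(box A | data) = 54/125, P(box B | data) = 56/125, P(box C | data) = 3/25.
The predictive probability is P(green next | data) = (1/3)(54/125) + (1/2)(56/125) + (0)(3/25) = 46/125.

0.3680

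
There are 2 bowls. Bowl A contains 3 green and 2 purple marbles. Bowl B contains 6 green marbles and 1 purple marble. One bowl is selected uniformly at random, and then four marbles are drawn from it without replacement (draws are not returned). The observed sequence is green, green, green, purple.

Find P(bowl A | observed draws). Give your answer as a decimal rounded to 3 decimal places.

For each hypothesis, P(data | H) works out to: P(data | bowl A) = (3/5)(2/4)(1/3)(2/2) = 1/10; P(data | bowl B) = (6/7)(5/6)(4/5)(1/4) = 1/7.
The prior-weighted likelihoods are 1/2 · 1/10 = 1/20, 1/2 · 1/7 = 1/14; with total 17/140.
By Bayes' rule, P(bowl A | data) = (1/20) / (17/140) = 7/17.

0.412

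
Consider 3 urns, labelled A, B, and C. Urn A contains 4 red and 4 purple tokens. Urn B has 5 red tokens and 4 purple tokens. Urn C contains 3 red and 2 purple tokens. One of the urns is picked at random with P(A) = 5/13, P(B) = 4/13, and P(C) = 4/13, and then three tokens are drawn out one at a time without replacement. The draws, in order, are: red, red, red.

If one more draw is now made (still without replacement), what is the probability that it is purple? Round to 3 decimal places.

For each hypothesis, P(data | H) works out to: P(data | urn A) = (4/8)(3/7)(2/6) = 1/14; P(data | urn B) = (5/9)(4/8)(3/7) = 5/42; P(data | urn C) = (3/5)(2/4)(1/3) = 1/10.
Multiplying each by its prior: 5/13 · 1/14 = 5/182, 4/13 · 5/42 = 10/273, 4/13 · 1/10 = 2/65; these sum to 37/390.
The posterior is then P(urn A | data) = 75/259, P(urn B | data) = 100/259, P(urn C | data) = 12/37.
The predictive probability is P(purple next | data) = (4/5)(75/259) + (2/3)(100/259) + (1)(12/37) = 632/777.

0.813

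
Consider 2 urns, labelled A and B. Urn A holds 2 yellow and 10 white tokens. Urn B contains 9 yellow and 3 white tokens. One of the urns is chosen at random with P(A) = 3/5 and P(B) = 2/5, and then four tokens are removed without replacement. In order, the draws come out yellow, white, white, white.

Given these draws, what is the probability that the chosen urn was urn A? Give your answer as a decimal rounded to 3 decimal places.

The likelihood of the observed sequence under each hypothesis: P(data | urn A) = (2/12)(10/11)(9/10)(8/9) = 4/33; P(data | urn B) = (9/12)(3/11)(2/10)(1/9) = 1/220.
Weighting by the prior gives 3/5 · 4/33 = 4/55, 2/5 · 1/220 = 1/550; these sum to 41/550.
By Bayes' rule, P(urn A | data) = (4/55) / (41/550) = 40/41.

0.976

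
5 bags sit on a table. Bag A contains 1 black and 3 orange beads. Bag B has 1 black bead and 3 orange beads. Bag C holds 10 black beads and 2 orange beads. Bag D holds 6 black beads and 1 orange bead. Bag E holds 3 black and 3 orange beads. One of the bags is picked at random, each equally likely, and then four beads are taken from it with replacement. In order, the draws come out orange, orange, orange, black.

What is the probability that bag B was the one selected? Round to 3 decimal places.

Under each hypothesis, the probability of the observed sequence is: P(data | bag A) = (3/4)(3/4)(3/4)(1/4) = 0.10547; P(data | bag B) = (3/4)(3/4)(3/4)(1/4) = 0.10547; P(data | bag C) = (2/12)(2/12)(2/12)(10/12) = 0.003858; P(data | bag D) = (1/7)(1/7)(1/7)(6/7) = 0.002499; P(data | bag E) = (3/6)(3/6)(3/6)(3/6) = 0.0625.
Weighting by the prior gives 1/5 · 0.10547 = 0.021094, 1/5 · 0.10547 = 0.021094, 1/5 · 0.003858 = 0.0007716, 1/5 · 0.002499 = 0.00049979, 1/5 · 0.0625 = 0.0125; with total 0.055959.
Hence P(bag B | data) = (0.021094) / (0.055959) = 0.37695.

0.377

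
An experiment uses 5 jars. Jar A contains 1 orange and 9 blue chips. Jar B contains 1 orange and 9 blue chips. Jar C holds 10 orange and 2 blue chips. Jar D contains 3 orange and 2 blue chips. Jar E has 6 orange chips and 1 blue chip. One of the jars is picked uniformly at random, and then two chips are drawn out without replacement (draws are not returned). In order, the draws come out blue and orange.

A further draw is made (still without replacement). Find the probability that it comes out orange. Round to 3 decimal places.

0.603

For each hypothesis, P(data | H) works out to: P(data | jar A) = (9/10)(1/9) = 0.1; P(data | jar B) = (9/10)(1/9) = 0.1; P(data | jar C) = (2/12)(10/11) = 0.15152; P(data | jar D) = (2/5)(3/4) = 0.3; P(data | jar E) = (1/7)(6/6) = 0.14286.
The prior-weighted likelihoods are 1/5 · 0.1 = 0.02, 1/5 · 0.1 = 0.02, 1/5 · 0.15152 = 0.030303, 1/5 · 0.3 = 0.06, 1/5 · 0.14286 = 0.028571; with total 0.15887.
Dividing through by the total gives posterior P(jar A | data) = 0.12589, P(jar B | data) = 0.12589, P(jar C | data) = 0.19074, P(jar D | data) = 0.37766, P(jar E | data) = 0.17984.
The predictive probability is P(orange next | data) = (0)(0.12589) + (0)(0.12589) + (9/10)(0.19074) + (2/3)(0.37766) + (1)(0.17984) = 0.60327.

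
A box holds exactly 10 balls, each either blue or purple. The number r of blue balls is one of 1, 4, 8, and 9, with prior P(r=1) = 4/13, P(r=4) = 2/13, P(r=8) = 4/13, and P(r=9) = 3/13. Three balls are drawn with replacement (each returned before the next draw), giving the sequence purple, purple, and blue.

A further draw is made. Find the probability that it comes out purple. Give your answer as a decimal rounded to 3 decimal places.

0.642

For each hypothesis, P(data | H) works out to: P(data | r = 1) = (9/10)(9/10)(1/10) = 0.081; P(data | r = 4) = (6/10)(6/10)(4/10) = 0.144; P(data | r = 8) = (2/10)(2/10)(8/10) = 0.032; P(data | r = 9) = (1/10)(1/10)(9/10) = 0.009.
Weighting by the prior gives 4/13 · 0.081 = 0.024923, 2/13 · 0.144 = 0.022154, 4/13 · 0.032 = 0.0098462, 3/13 · 0.009 = 0.0020769; with total 0.059.
Normalising, the posterior is P(r = 1 | data) = 0.42243, P(r = 4 | data) = 0.37549, P(r = 8 | data) = 0.16688, P(r = 9 | data) = 0.035202.
Averaging over the posterior, P(purple next | data) = (9/10)(0.42243) + (3/5)(0.37549) + (1/5)(0.16688) + (1/10)(0.035202) = 0.64237.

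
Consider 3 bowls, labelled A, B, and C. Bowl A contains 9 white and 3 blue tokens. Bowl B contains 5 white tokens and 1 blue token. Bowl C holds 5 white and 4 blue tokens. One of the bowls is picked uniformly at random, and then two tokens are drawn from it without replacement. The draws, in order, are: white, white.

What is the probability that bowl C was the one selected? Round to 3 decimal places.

Under each hypothesis, the probability of the observed sequence is: P(data | bowl A) = (9/12)(8/11) = 6/11; P(data | bowl B) = (5/6)(4/5) = 2/3; P(data | bowl C) = (5/9)(4/8) = 5/18.
Weighting by the prior gives 1/3 · 6/11 = 2/11, 1/3 · 2/3 = 2/9, 1/3 · 5/18 = 5/54; these sum to 295/594.
By Bayes' rule, P(bowl C | data) = (5/54) / (295/594) = 11/59.

0.186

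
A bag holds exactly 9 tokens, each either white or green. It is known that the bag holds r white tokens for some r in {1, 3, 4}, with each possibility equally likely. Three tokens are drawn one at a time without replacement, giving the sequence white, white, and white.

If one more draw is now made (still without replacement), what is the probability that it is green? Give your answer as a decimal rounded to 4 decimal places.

Under each hypothesis, the probability of the observed sequence is: P(data | r = 1) = (1/9)(0/8) = 0; P(data | r = 3) = (3/9)(2/8)(1/7) = 1/84; P(data | r = 4) = (4/9)(3/8)(2/7) = 1/21.
Weighting by the prior gives 1/3 · 0 = 0, 1/3 · 1/84 = 1/252, 1/3 · 1/21 = 1/63; summing to 5/252.
Normalising, the posterior is P(r = 1 | data) = 0, P(r = 3 | data) = 1/5, P(r = 4 | data) = 4/5.
The predictive probability is P(green next | data) = (1)(1/5) + (5/6)(4/5) = 13/15.

0.8667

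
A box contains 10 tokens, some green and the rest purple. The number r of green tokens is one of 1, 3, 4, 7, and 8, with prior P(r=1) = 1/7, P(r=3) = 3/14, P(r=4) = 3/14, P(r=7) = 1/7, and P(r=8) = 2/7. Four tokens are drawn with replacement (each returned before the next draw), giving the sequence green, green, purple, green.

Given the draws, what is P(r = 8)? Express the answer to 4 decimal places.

0.5191

For each hypothesis, P(data | H) works out to: P(data | r = 1) = (1/10)(1/10)(9/10)(1/10) = 0.0009; P(data | r = 3) = (3/10)(3/10)(7/10)(3/10) = 0.0189; P(data | r = 4) = (4/10)(4/10)(6/10)(4/10) = 0.0384; P(data | r = 7) = (7/10)(7/10)(3/10)(7/10) = 0.1029; P(data | r = 8) = (8/10)(8/10)(2/10)(8/10) = 0.1024.
Multiplying each by its prior: 1/7 · 0.0009 = 0.00012857, 3/14 · 0.0189 = 0.00405, 3/14 · 0.0384 = 0.0082286, 1/7 · 0.1029 = 0.0147, 2/7 · 0.1024 = 0.029257; with total 0.056364.
So P(r = 8 | data) = (0.029257) / (0.056364) = 0.51907.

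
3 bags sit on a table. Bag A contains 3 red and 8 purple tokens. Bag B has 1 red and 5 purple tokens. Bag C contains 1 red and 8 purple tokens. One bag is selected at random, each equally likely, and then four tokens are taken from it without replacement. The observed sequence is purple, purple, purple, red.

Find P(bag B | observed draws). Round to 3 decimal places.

Compute the likelihood of the observed sequence for each case: P(data | bag A) = (8/11)(7/10)(6/9)(3/8) = 0.12727; P(data | bag B) = (5/6)(4/5)(3/4)(1/3) = 0.16667; P(data | bag C) = (8/9)(7/8)(6/7)(1/6) = 0.11111.
Weighting by the prior gives 1/3 · 0.12727 = 0.042424, 1/3 · 0.16667 = 0.055556, 1/3 · 0.11111 = 0.037037; with total 0.13502.
Hence P(bag B | data) = (0.055556) / (0.13502) = 0.41147.

0.411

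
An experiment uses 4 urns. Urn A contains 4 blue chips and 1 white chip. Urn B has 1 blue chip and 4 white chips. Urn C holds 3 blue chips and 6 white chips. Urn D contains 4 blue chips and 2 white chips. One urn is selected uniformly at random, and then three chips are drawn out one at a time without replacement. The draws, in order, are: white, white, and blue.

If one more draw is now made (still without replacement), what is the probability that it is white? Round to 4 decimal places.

0.7166

Compute the likelihood of the observed sequence for each case: P(data | urn A) = (1/5)(0/4) = 0; P(data | urn B) = (4/5)(3/4)(1/3) = 0.2; P(data | urn C) = (6/9)(5/8)(3/7) = 0.17857; P(data | urn D) = (2/6)(1/5)(4/4) = 0.066667.
Multiplying each by its prior: 1/4 · 0 = 0, 1/4 · 0.2 = 0.05, 1/4 · 0.17857 = 0.044643, 1/4 · 0.066667 = 0.016667; summing to 0.11131.
The posterior is then P(urn A | data) = 0, P(urn B | data) = 0.4492, P(urn C | data) = 0.40107, P(urn D | data) = 0.14973.
So P(white next | data) = Σ P(white next | H) P(H | data) = (1)(0.4492) + (2/3)(0.40107) + (0)(0.14973) = 0.71658.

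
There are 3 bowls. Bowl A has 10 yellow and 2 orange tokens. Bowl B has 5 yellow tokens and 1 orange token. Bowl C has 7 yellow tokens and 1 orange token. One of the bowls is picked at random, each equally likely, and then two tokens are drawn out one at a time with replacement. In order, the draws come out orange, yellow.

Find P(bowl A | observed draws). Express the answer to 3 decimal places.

0.359

The likelihood of the observed sequence under each hypothesis: P(data | bowl A) = (2/12)(10/12) = 0.13889; P(data | bowl B) = (1/6)(5/6) = 0.13889; P(data | bowl C) = (1/8)(7/8) = 0.10938.
Weighting by the prior gives 1/3 · 0.13889 = 0.046296, 1/3 · 0.13889 = 0.046296, 1/3 · 0.10938 = 0.036458; with total 0.12905.
Therefore the posterior P(bowl A | data) = (0.046296) / (0.12905) = 0.35874.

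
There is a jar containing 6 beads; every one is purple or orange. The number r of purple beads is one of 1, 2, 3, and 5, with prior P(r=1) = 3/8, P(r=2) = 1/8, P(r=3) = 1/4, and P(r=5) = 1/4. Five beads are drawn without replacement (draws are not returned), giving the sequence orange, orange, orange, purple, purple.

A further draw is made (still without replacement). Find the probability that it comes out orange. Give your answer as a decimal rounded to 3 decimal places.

Compute the likelihood of the observed sequence for each case: P(data | r = 1) = (5/6)(4/5)(3/4)(1/3)(0/2) = 0; P(data | r = 2) = (4/6)(3/5)(2/4)(2/3)(1/2) = 1/15; P(data | r = 3) = (3/6)(2/5)(1/4)(3/3)(2/2) = 1/20; P(data | r = 5) = (1/6)(0/5) = 0.
Multiplying each by its prior: 3/8 · 0 = 0, 1/8 · 1/15 = 1/120, 1/4 · 1/20 = 1/80, 1/4 · 0 = 0; with total 1/48.
The posterior is then P(r = 1 | data) = 0, P(r = 2 | data) = 2/5, P(r = 3 | data) = 3/5, P(r = 5 | data) = 0.
The predictive probability is P(orange next | data) = (1)(2/5) + (0)(3/5) = 2/5.

0.400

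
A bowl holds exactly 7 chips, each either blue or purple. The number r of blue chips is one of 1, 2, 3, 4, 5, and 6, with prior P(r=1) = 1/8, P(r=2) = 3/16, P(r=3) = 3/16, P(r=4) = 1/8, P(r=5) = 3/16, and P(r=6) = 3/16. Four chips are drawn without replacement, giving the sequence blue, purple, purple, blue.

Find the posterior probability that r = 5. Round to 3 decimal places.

0.200

Compute the likelihood of the observed sequence for each case: P(data | r = 1) = (1/7)(6/6)(5/5)(0/4) = 0; P(data | r = 2) = (2/7)(5/6)(4/5)(1/4) = 1/21; P(data | r = 3) = (3/7)(4/6)(3/5)(2/4) = 3/35; P(data | r = 4) = (4/7)(3/6)(2/5)(3/4) = 3/35; P(data | r = 5) = (5/7)(2/6)(1/5)(4/4) = 1/21; P(data | r = 6) = (6/7)(1/6)(0/5) = 0.
Weighting by the prior gives 1/8 · 0 = 0, 3/16 · 1/21 = 1/112, 3/16 · 3/35 = 9/560, 1/8 · 3/35 = 3/280, 3/16 · 1/21 = 1/112, 3/16 · 0 = 0; with total 5/112.
Therefore the posterior P(r = 5 | data) = (1/112) / (5/112) = 1/5.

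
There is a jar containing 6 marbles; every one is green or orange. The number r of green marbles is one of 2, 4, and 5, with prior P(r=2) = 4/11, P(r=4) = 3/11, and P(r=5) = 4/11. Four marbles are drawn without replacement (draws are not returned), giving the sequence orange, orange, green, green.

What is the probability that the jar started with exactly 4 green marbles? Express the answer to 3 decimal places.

Compute the likelihood of the observed sequence for each case: P(data | r = 2) = (4/6)(3/5)(2/4)(1/3) = 1/15; P(data | r = 4) = (2/6)(1/5)(4/4)(3/3) = 1/15; P(data | r = 5) = (1/6)(0/5) = 0.
The prior-weighted likelihoods are 4/11 · 1/15 = 4/165, 3/11 · 1/15 = 1/55, 4/11 · 0 = 0; with total 7/165.
Hence P(r = 4 | data) = (1/55) / (7/165) = 3/7.

0.429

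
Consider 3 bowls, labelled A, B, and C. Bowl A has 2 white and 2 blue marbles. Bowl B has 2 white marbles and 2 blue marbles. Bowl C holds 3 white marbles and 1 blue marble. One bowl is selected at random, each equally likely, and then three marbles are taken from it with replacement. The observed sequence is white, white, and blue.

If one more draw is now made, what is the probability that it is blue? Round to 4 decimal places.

0.4100

The likelihood of the observed sequence under each hypothesis: P(data | bowl A) = (2/4)(2/4)(2/4) = 1/8; P(data | bowl B) = (2/4)(2/4)(2/4) = 1/8; P(data | bowl C) = (3/4)(3/4)(1/4) = 9/64.
Weighting by the prior gives 1/3 · 1/8 = 1/24, 1/3 · 1/8 = 1/24, 1/3 · 9/64 = 3/64; with total 25/192.
The posterior is then P(bowl A | data) = 8/25, P(bowl B | data) = 8/25, P(bowl C | data) = 9/25.
Averaging over the posterior, P(blue next | data) = (1/2)(8/25) + (1/2)(8/25) + (1/4)(9/25) = 41/100.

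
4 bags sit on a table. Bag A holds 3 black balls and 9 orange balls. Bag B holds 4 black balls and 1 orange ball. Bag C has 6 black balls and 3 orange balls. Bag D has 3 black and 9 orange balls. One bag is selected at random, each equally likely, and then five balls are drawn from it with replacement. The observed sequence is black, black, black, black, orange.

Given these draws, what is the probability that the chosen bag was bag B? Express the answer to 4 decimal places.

For each hypothesis, P(data | H) works out to: P(data | bag A) = (3/12)(3/12)(3/12)(3/12)(9/12) = 0.0029297; P(data | bag B) = (4/5)(4/5)(4/5)(4/5)(1/5) = 0.08192; P(data | bag C) = (6/9)(6/9)(6/9)(6/9)(3/9) = 0.065844; P(data | bag D) = (3/12)(3/12)(3/12)(3/12)(9/12) = 0.0029297.
The prior-weighted likelihoods are 1/4 · 0.0029297 = 0.00073242, 1/4 · 0.08192 = 0.02048, 1/4 · 0.065844 = 0.016461, 1/4 · 0.0029297 = 0.00073242; these sum to 0.038406.
Therefore the posterior P(bag B | data) = (0.02048) / (0.038406) = 0.53325.

0.5333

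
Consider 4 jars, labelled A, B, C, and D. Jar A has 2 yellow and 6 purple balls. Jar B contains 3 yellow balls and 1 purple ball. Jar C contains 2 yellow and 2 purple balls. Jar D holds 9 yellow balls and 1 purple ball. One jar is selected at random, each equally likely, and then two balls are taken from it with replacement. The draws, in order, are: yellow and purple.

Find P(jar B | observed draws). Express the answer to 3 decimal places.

Under each hypothesis, the probability of the observed sequence is: P(data | jar A) = (2/8)(6/8) = 3/16; P(data | jar B) = (3/4)(1/4) = 3/16; P(data | jar C) = (2/4)(2/4) = 1/4; P(data | jar D) = (9/10)(1/10) = 9/100.
The prior-weighted likelihoods are 1/4 · 3/16 = 3/64, 1/4 · 3/16 = 3/64, 1/4 · 1/4 = 1/16, 1/4 · 9/100 = 9/400; summing to 143/800.
So P(jar B | data) = (3/64) / (143/800) = 75/286.

0.262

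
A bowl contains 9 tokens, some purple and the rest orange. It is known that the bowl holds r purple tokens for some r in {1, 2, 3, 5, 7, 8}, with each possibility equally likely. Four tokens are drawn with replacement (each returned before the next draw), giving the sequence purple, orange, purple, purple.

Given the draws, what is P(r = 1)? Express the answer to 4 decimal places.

0.0042

Under each hypothesis, the probability of the observed sequence is: P(data | r = 1) = (1/9)(8/9)(1/9)(1/9) = 0.0012193; P(data | r = 2) = (2/9)(7/9)(2/9)(2/9) = 0.0085353; P(data | r = 3) = (3/9)(6/9)(3/9)(3/9) = 0.024691; P(data | r = 5) = (5/9)(4/9)(5/9)(5/9) = 0.076208; P(data | r = 7) = (7/9)(2/9)(7/9)(7/9) = 0.10456; P(data | r = 8) = (8/9)(1/9)(8/9)(8/9) = 0.078037.
The prior-weighted likelihoods are 1/6 · 0.0012193 = 0.00020322, 1/6 · 0.0085353 = 0.0014225, 1/6 · 0.024691 = 0.0041152, 1/6 · 0.076208 = 0.012701, 1/6 · 0.10456 = 0.017426, 1/6 · 0.078037 = 0.013006; summing to 0.048875.
Therefore the posterior P(r = 1 | data) = (0.00020322) / (0.048875) = 0.004158.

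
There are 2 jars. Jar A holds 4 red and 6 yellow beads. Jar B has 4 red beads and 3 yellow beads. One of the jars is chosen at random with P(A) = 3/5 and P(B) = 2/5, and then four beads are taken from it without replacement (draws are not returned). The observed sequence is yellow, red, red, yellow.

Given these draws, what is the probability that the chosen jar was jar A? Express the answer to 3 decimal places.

Compute the likelihood of the observed sequence for each case: P(data | jar A) = (6/10)(4/9)(3/8)(5/7) = 1/14; P(data | jar B) = (3/7)(4/6)(3/5)(2/4) = 3/35.
The prior-weighted likelihoods are 3/5 · 1/14 = 3/70, 2/5 · 3/35 = 6/175; with total 27/350.
Therefore the posterior P(jar A | data) = (3/70) / (27/350) = 5/9.

0.556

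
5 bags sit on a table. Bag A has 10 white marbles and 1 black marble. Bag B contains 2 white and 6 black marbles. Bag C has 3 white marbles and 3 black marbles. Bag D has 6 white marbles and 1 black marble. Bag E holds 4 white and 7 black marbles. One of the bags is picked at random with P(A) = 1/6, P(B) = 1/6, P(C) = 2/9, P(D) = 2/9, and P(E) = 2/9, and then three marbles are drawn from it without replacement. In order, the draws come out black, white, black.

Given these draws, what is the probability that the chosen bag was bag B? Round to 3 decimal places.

For each hypothesis, P(data | H) works out to: P(data | bag A) = (1/11)(10/10)(0/9) = 0; P(data | bag B) = (6/8)(2/7)(5/6) = 0.17857; P(data | bag C) = (3/6)(3/5)(2/4) = 0.15; P(data | bag D) = (1/7)(6/6)(0/5) = 0; P(data | bag E) = (7/11)(4/10)(6/9) = 0.1697.
Weighting by the prior gives 1/6 · 0 = 0, 1/6 · 0.17857 = 0.029762, 2/9 · 0.15 = 0.033333, 2/9 · 0 = 0, 2/9 · 0.1697 = 0.03771; summing to 0.10081.
Therefore the posterior P(bag B | data) = (0.029762) / (0.10081) = 0.29524.

0.295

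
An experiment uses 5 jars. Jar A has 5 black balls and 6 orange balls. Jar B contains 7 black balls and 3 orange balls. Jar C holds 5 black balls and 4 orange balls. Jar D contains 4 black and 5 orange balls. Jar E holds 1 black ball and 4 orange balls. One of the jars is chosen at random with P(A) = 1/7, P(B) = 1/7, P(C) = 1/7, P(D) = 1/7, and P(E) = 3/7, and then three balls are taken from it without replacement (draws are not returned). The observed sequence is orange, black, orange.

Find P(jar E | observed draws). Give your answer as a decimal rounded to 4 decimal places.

Under each hypothesis, the probability of the observed sequence is: P(data | jar A) = (6/11)(5/10)(5/9) = 0.15152; P(data | jar B) = (3/10)(7/9)(2/8) = 0.058333; P(data | jar C) = (4/9)(5/8)(3/7) = 0.11905; P(data | jar D) = (5/9)(4/8)(4/7) = 0.15873; P(data | jar E) = (4/5)(1/4)(3/3) = 0.2.
Weighting by the prior gives 1/7 · 0.15152 = 0.021645, 1/7 · 0.058333 = 0.0083333, 1/7 · 0.11905 = 0.017007, 1/7 · 0.15873 = 0.022676, 3/7 · 0.2 = 0.085714; these sum to 0.15538.
Therefore the posterior P(jar E | data) = (0.085714) / (0.15538) = 0.55166.

0.5517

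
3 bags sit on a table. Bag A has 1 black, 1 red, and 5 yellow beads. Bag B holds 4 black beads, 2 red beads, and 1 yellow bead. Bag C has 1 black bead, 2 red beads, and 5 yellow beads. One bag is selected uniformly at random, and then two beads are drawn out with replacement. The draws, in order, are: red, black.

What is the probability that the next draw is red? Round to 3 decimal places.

For each hypothesis, P(data | H) works out to: P(data | bag A) = (1/7)(1/7) = 0.020408; P(data | bag B) = (2/7)(4/7) = 0.16327; P(data | bag C) = (2/8)(1/8) = 0.03125.
The prior-weighted likelihoods are 1/3 · 0.020408 = 0.0068027, 1/3 · 0.16327 = 0.054422, 1/3 · 0.03125 = 0.010417; summing to 0.071641.
The posterior is then P(bag A | data) = 0.094955, P(bag B | data) = 0.75964, P(bag C | data) = 0.1454.
Averaging over the posterior, P(red next | data) = (1/7)(0.094955) + (2/7)(0.75964) + (1/4)(0.1454) = 0.26696.

0.267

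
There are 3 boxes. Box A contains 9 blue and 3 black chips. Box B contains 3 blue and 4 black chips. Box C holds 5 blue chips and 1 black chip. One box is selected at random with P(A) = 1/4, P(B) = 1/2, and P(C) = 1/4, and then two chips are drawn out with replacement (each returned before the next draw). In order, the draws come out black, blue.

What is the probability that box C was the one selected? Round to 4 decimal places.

The likelihood of the observed sequence under each hypothesis: P(data | box A) = (3/12)(9/12) = 0.1875; P(data | box B) = (4/7)(3/7) = 0.2449; P(data | box C) = (1/6)(5/6) = 0.13889.
The prior-weighted likelihoods are 1/4 · 0.1875 = 0.046875, 1/2 · 0.2449 = 0.12245, 1/4 · 0.13889 = 0.034722; these sum to 0.20405.
So P(box C | data) = (0.034722) / (0.20405) = 0.17017.

0.1702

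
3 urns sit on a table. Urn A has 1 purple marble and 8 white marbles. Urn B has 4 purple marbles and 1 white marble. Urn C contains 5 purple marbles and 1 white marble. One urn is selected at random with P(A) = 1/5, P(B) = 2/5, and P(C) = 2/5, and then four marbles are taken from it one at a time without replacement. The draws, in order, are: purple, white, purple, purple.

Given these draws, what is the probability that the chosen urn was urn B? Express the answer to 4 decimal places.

Compute the likelihood of the observed sequence for each case: P(data | urn A) = (1/9)(8/8)(0/7) = 0; P(data | urn B) = (4/5)(1/4)(3/3)(2/2) = 1/5; P(data | urn C) = (5/6)(1/5)(4/4)(3/3) = 1/6.
The prior-weighted likelihoods are 1/5 · 0 = 0, 2/5 · 1/5 = 2/25, 2/5 · 1/6 = 1/15; with total 11/75.
By Bayes' rule, P(urn B | data) = (2/25) / (11/75) = 6/11.

0.5455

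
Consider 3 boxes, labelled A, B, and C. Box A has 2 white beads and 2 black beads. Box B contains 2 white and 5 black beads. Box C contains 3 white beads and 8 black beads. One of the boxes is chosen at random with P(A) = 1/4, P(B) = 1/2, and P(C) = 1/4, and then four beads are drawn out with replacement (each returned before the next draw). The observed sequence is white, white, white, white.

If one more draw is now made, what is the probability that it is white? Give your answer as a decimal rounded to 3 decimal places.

0.449

Compute the likelihood of the observed sequence for each case: P(data | box A) = (2/4)(2/4)(2/4)(2/4) = 0.0625; P(data | box B) = (2/7)(2/7)(2/7)(2/7) = 0.0066639; P(data | box C) = (3/11)(3/11)(3/11)(3/11) = 0.0055324.
The prior-weighted likelihoods are 1/4 · 0.0625 = 0.015625, 1/2 · 0.0066639 = 0.0033319, 1/4 · 0.0055324 = 0.0013831; these sum to 0.02034.
The posterior is then P(box A | data) = 0.76819, P(box B | data) = 0.16381, P(box C | data) = 0.067999.
The predictive probability is P(white next | data) = (1/2)(0.76819) + (2/7)(0.16381) + (3/11)(0.067999) = 0.44944.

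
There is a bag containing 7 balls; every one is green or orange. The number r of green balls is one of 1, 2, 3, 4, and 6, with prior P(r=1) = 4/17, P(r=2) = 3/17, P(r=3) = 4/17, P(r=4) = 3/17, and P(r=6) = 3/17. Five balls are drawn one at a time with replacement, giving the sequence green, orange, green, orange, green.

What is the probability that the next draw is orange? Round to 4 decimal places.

0.4894

The likelihood of the observed sequence under each hypothesis: P(data | r = 1) = (1/7)(6/7)(1/7)(6/7)(1/7) = 0.002142; P(data | r = 2) = (2/7)(5/7)(2/7)(5/7)(2/7) = 0.0119; P(data | r = 3) = (3/7)(4/7)(3/7)(4/7)(3/7) = 0.025704; P(data | r = 4) = (4/7)(3/7)(4/7)(3/7)(4/7) = 0.034271; P(data | r = 6) = (6/7)(1/7)(6/7)(1/7)(6/7) = 0.012852.
Multiplying each by its prior: 4/17 · 0.002142 = 0.00050399, 3/17 · 0.0119 = 0.0021, 4/17 · 0.025704 = 0.0060479, 3/17 · 0.034271 = 0.0060479, 3/17 · 0.012852 = 0.002268; with total 0.016968.
The posterior is then P(r = 1 | data) = 0.029703, P(r = 2 | data) = 0.12376, P(r = 3 | data) = 0.35644, P(r = 4 | data) = 0.35644, P(r = 6 | data) = 0.13366.
So P(orange next | data) = Σ P(orange next | H) P(H | data) = (6/7)(0.029703) + (5/7)(0.12376) + (4/7)(0.35644) + (3/7)(0.35644) + (1/7)(0.13366) = 0.48939.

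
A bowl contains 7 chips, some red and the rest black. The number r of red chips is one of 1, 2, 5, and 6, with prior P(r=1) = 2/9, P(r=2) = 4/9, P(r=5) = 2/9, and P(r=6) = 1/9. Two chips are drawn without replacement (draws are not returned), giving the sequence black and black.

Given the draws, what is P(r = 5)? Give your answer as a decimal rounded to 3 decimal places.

0.028

For each hypothesis, P(data | H) works out to: P(data | r = 1) = (6/7)(5/6) = 5/7; P(data | r = 2) = (5/7)(4/6) = 10/21; P(data | r = 5) = (2/7)(1/6) = 1/21; P(data | r = 6) = (1/7)(0/6) = 0.
The prior-weighted likelihoods are 2/9 · 5/7 = 10/63, 4/9 · 10/21 = 40/189, 2/9 · 1/21 = 2/189, 1/9 · 0 = 0; with total 8/21.
By Bayes' rule, P(r = 5 | data) = (2/189) / (8/21) = 1/36.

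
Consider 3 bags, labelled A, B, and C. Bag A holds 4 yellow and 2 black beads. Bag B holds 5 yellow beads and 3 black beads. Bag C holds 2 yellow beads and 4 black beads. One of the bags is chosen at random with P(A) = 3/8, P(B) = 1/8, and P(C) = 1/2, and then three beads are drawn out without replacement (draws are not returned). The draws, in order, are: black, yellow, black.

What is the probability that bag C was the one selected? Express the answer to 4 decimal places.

Compute the likelihood of the observed sequence for each case: P(data | bag A) = (2/6)(4/5)(1/4) = 1/15; P(data | bag B) = (3/8)(5/7)(2/6) = 5/56; P(data | bag C) = (4/6)(2/5)(3/4) = 1/5.
Multiplying each by its prior: 3/8 · 1/15 = 1/40, 1/8 · 5/56 = 5/448, 1/2 · 1/5 = 1/10; with total 61/448.
Therefore the posterior P(bag C | data) = (1/10) / (61/448) = 224/305.

0.7344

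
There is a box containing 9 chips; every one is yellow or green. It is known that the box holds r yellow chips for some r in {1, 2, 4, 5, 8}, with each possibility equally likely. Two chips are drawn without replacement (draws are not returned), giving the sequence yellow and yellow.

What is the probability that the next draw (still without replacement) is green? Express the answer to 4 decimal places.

0.3333

The likelihood of the observed sequence under each hypothesis: P(data | r = 1) = (1/9)(0/8) = 0; P(data | r = 2) = (2/9)(1/8) = 1/36; P(data | r = 4) = (4/9)(3/8) = 1/6; P(data | r = 5) = (5/9)(4/8) = 5/18; P(data | r = 8) = (8/9)(7/8) = 7/9.
Weighting by the prior gives 1/5 · 0 = 0, 1/5 · 1/36 = 1/180, 1/5 · 1/6 = 1/30, 1/5 · 5/18 = 1/18, 1/5 · 7/9 = 7/45; these sum to 1/4.
Dividing through by the total gives posterior P(r = 1 | data) = 0, P(r = 2 | data) = 1/45, P(r = 4 | data) = 2/15, P(r = 5 | data) = 2/9, P(r = 8 | data) = 28/45.
So P(green next | data) = Σ P(green next | H) P(H | data) = (1)(1/45) + (5/7)(2/15) + (4/7)(2/9) + (1/7)(28/45) = 1/3.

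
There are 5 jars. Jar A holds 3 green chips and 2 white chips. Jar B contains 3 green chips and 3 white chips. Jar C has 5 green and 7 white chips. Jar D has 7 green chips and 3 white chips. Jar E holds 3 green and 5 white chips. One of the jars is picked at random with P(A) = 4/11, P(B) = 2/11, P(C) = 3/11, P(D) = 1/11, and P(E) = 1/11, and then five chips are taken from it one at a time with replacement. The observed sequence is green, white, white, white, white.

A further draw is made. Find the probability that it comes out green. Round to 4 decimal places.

For each hypothesis, P(data | H) works out to: P(data | jar A) = (3/5)(2/5)(2/5)(2/5)(2/5) = 0.01536; P(data | jar B) = (3/6)(3/6)(3/6)(3/6)(3/6) = 0.03125; P(data | jar C) = (5/12)(7/12)(7/12)(7/12)(7/12) = 0.048245; P(data | jar D) = (7/10)(3/10)(3/10)(3/10)(3/10) = 0.00567; P(data | jar E) = (3/8)(5/8)(5/8)(5/8)(5/8) = 0.05722.
The prior-weighted likelihoods are 4/11 · 0.01536 = 0.0055855, 2/11 · 0.03125 = 0.0056818, 3/11 · 0.048245 = 0.013158, 1/11 · 0.00567 = 0.00051545, 1/11 · 0.05722 = 0.0052019; with total 0.030142.
Normalising, the posterior is P(jar A | data) = 0.1853, P(jar B | data) = 0.1885, P(jar C | data) = 0.43652, P(jar D | data) = 0.017101, P(jar E | data) = 0.17258.
The predictive probability is P(green next | data) = (3/5)(0.1853) + (1/2)(0.1885) + (5/12)(0.43652) + (7/10)(0.017101) + (3/8)(0.17258) = 0.464.

0.4640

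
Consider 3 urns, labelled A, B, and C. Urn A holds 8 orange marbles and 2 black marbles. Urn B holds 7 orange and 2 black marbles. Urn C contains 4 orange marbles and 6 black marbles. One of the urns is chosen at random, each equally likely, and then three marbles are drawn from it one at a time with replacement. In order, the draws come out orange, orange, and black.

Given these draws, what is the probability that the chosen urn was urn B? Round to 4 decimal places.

0.3751

Compute the likelihood of the observed sequence for each case: P(data | urn A) = (8/10)(8/10)(2/10) = 0.128; P(data | urn B) = (7/9)(7/9)(2/9) = 0.13443; P(data | urn C) = (4/10)(4/10)(6/10) = 0.096.
Multiplying each by its prior: 1/3 · 0.128 = 0.042667, 1/3 · 0.13443 = 0.04481, 1/3 · 0.096 = 0.032; summing to 0.11948.
Hence P(urn B | data) = (0.04481) / (0.11948) = 0.37505.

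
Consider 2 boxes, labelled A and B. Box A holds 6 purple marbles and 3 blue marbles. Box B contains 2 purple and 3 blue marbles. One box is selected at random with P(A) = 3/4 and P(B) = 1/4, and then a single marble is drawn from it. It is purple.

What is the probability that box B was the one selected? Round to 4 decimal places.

0.1667

Under each hypothesis, the probability of this draw is: P(data | box A) = (6/9) = 2/3; P(data | box B) = (2/5) = 2/5.
Weighting by the prior gives 3/4 · 2/3 = 1/2, 1/4 · 2/5 = 1/10; with total 3/5.
Therefore the posterior P(box B | data) = (1/10) / (3/5) = 1/6.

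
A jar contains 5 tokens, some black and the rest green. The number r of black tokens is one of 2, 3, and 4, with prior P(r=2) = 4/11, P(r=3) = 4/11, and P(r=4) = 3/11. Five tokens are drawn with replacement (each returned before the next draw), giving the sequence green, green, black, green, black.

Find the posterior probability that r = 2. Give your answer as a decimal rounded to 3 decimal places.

0.563

The likelihood of the observed sequence under each hypothesis: P(data | r = 2) = (3/5)(3/5)(2/5)(3/5)(2/5) = 0.03456; P(data | r = 3) = (2/5)(2/5)(3/5)(2/5)(3/5) = 0.02304; P(data | r = 4) = (1/5)(1/5)(4/5)(1/5)(4/5) = 0.00512.
Weighting by the prior gives 4/11 · 0.03456 = 0.012567, 4/11 · 0.02304 = 0.0083782, 3/11 · 0.00512 = 0.0013964; with total 0.022342.
By Bayes' rule, P(r = 2 | data) = (0.012567) / (0.022342) = 0.5625.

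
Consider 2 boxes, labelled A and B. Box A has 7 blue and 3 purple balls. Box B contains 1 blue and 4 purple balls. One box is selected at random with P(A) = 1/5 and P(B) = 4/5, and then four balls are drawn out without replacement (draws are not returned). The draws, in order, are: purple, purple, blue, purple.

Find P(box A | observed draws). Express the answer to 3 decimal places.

Compute the likelihood of the observed sequence for each case: P(data | box A) = (3/10)(2/9)(7/8)(1/7) = 1/120; P(data | box B) = (4/5)(3/4)(1/3)(2/2) = 1/5.
Multiplying each by its prior: 1/5 · 1/120 = 1/600, 4/5 · 1/5 = 4/25; these sum to 97/600.
By Bayes' rule, P(box A | data) = (1/600) / (97/600) = 1/97.

0.010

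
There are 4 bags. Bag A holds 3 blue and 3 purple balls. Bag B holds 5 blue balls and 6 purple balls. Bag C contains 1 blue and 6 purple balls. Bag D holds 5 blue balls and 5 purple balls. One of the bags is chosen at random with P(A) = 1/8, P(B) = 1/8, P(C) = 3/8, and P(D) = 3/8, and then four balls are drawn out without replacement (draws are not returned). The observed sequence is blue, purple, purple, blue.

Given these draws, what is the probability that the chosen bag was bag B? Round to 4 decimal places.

Under each hypothesis, the probability of the observed sequence is: P(data | bag A) = (3/6)(3/5)(2/4)(2/3) = 0.1; P(data | bag B) = (5/11)(6/10)(5/9)(4/8) = 0.075758; P(data | bag C) = (1/7)(6/6)(5/5)(0/4) = 0; P(data | bag D) = (5/10)(5/9)(4/8)(4/7) = 0.079365.
Weighting by the prior gives 1/8 · 0.1 = 0.0125, 1/8 · 0.075758 = 0.0094697, 3/8 · 0 = 0, 3/8 · 0.079365 = 0.029762; with total 0.051732.
Hence P(bag B | data) = (0.0094697) / (0.051732) = 0.18305.

0.1831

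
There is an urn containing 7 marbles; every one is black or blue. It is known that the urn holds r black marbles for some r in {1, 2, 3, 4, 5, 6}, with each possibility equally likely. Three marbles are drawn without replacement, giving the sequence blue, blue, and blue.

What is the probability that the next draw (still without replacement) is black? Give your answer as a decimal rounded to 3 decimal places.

0.400

Compute the likelihood of the observed sequence for each case: P(data | r = 1) = (6/7)(5/6)(4/5) = 4/7; P(data | r = 2) = (5/7)(4/6)(3/5) = 2/7; P(data | r = 3) = (4/7)(3/6)(2/5) = 4/35; P(data | r = 4) = (3/7)(2/6)(1/5) = 1/35; P(data | r = 5) = (2/7)(1/6)(0/5) = 0; P(data | r = 6) = (1/7)(0/6) = 0.
The prior-weighted likelihoods are 1/6 · 4/7 = 2/21, 1/6 · 2/7 = 1/21, 1/6 · 4/35 = 2/105, 1/6 · 1/35 = 1/210, 1/6 · 0 = 0, 1/6 · 0 = 0; with total 1/6.
The posterior is then P(r = 1 | data) = 4/7, P(r = 2 | data) = 2/7, P(r = 3 | data) = 4/35, P(r = 4 | data) = 1/35, P(r = 5 | data) = 0, P(r = 6 | data) = 0.
Averaging over the posterior, P(black next | data) = (1/4)(4/7) + (1/2)(2/7) + (3/4)(4/35) + (1)(1/35) = 2/5.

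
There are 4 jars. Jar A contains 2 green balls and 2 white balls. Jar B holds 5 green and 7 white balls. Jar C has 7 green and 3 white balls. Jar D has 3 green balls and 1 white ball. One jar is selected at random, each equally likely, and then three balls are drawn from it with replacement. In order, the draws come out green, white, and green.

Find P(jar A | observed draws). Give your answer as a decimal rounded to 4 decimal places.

0.2432

Under each hypothesis, the probability of the observed sequence is: P(data | jar A) = (2/4)(2/4)(2/4) = 0.125; P(data | jar B) = (5/12)(7/12)(5/12) = 0.10127; P(data | jar C) = (7/10)(3/10)(7/10) = 0.147; P(data | jar D) = (3/4)(1/4)(3/4) = 0.14062.
Weighting by the prior gives 1/4 · 0.125 = 0.03125, 1/4 · 0.10127 = 0.025318, 1/4 · 0.147 = 0.03675, 1/4 · 0.14062 = 0.035156; summing to 0.12847.
Therefore the posterior P(jar A | data) = (0.03125) / (0.12847) = 0.24324.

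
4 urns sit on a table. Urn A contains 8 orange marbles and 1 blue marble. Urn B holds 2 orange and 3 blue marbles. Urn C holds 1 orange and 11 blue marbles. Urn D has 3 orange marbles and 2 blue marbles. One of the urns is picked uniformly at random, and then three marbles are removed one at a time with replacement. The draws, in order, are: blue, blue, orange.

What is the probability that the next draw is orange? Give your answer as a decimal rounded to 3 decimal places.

0.407

Under each hypothesis, the probability of the observed sequence is: P(data | urn A) = (1/9)(1/9)(8/9) = 0.010974; P(data | urn B) = (3/5)(3/5)(2/5) = 0.144; P(data | urn C) = (11/12)(11/12)(1/12) = 0.070023; P(data | urn D) = (2/5)(2/5)(3/5) = 0.096.
The prior-weighted likelihoods are 1/4 · 0.010974 = 0.0027435, 1/4 · 0.144 = 0.036, 1/4 · 0.070023 = 0.017506, 1/4 · 0.096 = 0.024; with total 0.080249.
The posterior is then P(urn A | data) = 0.034187, P(urn B | data) = 0.4486, P(urn C | data) = 0.21814, P(urn D | data) = 0.29907.
Averaging over the posterior, P(orange next | data) = (8/9)(0.034187) + (2/5)(0.4486) + (1/12)(0.21814) + (3/5)(0.29907) = 0.40745.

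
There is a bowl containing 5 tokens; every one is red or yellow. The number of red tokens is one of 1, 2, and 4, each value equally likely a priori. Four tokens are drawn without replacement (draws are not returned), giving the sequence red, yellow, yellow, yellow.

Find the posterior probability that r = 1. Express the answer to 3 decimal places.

0.667

The likelihood of the observed sequence under each hypothesis: P(data | r = 1) = (1/5)(4/4)(3/3)(2/2) = 1/5; P(data | r = 2) = (2/5)(3/4)(2/3)(1/2) = 1/10; P(data | r = 4) = (4/5)(1/4)(0/3) = 0.
Multiplying each by its prior: 1/3 · 1/5 = 1/15, 1/3 · 1/10 = 1/30, 1/3 · 0 = 0; summing to 1/10.
Hence P(r = 1 | data) = (1/15) / (1/10) = 2/3.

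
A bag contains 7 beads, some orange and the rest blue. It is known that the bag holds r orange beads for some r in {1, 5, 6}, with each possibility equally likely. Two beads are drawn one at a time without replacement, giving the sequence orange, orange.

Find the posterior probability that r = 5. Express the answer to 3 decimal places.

For each hypothesis, P(data | H) works out to: P(data | r = 1) = (1/7)(0/6) = 0; P(data | r = 5) = (5/7)(4/6) = 10/21; P(data | r = 6) = (6/7)(5/6) = 5/7.
Multiplying each by its prior: 1/3 · 0 = 0, 1/3 · 10/21 = 10/63, 1/3 · 5/7 = 5/21; summing to 25/63.
By Bayes' rule, P(r = 5 | data) = (10/63) / (25/63) = 2/5.

0.400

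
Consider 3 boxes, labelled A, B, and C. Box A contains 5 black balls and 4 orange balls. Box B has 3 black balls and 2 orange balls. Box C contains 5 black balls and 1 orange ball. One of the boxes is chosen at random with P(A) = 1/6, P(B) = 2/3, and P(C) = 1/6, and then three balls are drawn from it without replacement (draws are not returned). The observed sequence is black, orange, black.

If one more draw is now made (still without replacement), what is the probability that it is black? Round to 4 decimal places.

0.5740

Under each hypothesis, the probability of the observed sequence is: P(data | box A) = (5/9)(4/8)(4/7) = 0.15873; P(data | box B) = (3/5)(2/4)(2/3) = 0.2; P(data | box C) = (5/6)(1/5)(4/4) = 0.16667.
The prior-weighted likelihoods are 1/6 · 0.15873 = 0.026455, 2/3 · 0.2 = 0.13333, 1/6 · 0.16667 = 0.027778; summing to 0.18757.
Dividing through by the total gives posterior P(box A | data) = 0.14104, P(box B | data) = 0.71086, P(box C | data) = 0.1481.
Averaging over the posterior, P(black next | data) = (1/2)(0.14104) + (1/2)(0.71086) + (1)(0.1481) = 0.57405.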